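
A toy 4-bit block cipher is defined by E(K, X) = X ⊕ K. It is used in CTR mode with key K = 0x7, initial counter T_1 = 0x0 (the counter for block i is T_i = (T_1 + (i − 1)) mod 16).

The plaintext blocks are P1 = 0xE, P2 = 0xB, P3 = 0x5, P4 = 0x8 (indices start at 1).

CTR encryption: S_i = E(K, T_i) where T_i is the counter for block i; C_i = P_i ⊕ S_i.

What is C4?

C4 = 0xC

C1: T = 0x0, S = E(K, T) = 0x7; 0xE ⊕ 0x7 = 0x9.
C2: T = 0x1, S = E(K, T) = 0x6; 0xB ⊕ 0x6 = 0xD.
C3: T = 0x2, S = E(K, T) = 0x5; 0x5 ⊕ 0x5 = 0x0.
C4: T = 0x3, S = E(K, T) = 0x4; 0x8 ⊕ 0x4 = 0xC.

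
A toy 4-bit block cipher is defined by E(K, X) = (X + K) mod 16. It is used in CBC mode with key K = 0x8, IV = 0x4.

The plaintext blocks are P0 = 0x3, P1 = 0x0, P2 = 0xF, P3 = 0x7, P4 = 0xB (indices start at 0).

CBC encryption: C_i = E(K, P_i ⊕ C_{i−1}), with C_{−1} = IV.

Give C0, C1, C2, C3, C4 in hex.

C0: P0 ⊕ 0x4 = 0x7; E(K, 0x7) = 0xF.
C1: P1 ⊕ 0xF = 0xF; E(K, 0xF) = 0x7.
C2: P2 ⊕ 0x7 = 0x8; E(K, 0x8) = 0x0.
C3: P3 ⊕ 0x0 = 0x7; E(K, 0x7) = 0xF.
C4: P4 ⊕ 0xF = 0x4; E(K, 0x4) = 0xC.

C0 = 0xF, C1 = 0x7, C2 = 0x0, C3 = 0xF, C4 = 0xC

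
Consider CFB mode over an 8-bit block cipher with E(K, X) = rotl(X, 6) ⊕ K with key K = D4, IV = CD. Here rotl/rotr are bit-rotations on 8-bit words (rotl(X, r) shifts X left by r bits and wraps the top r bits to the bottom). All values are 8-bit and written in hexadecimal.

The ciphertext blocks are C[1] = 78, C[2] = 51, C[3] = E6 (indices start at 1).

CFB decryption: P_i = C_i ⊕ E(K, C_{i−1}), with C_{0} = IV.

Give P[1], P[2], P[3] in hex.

P[1] = DF, P[2] = 9B, P[3] = 66

P[1]: E(K, CD) = A7; 78 ⊕ A7 = DF.
P[2]: E(K, 78) = CA; 51 ⊕ CA = 9B.
P[3]: E(K, 51) = 80; E6 ⊕ 80 = 66.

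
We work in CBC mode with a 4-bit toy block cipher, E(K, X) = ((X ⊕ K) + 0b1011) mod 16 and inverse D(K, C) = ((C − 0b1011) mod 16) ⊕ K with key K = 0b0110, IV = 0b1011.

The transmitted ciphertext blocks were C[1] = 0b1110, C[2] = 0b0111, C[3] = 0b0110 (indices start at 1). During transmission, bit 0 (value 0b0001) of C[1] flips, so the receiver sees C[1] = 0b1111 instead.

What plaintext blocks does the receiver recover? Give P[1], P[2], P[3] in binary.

P[1] = 0b1001, P[2] = 0b0101, P[3] = 0b1010

CBC decryption: P_i = D(K, C_i) ⊕ C_{i−1}, with C_{0} = IV.
Only C[1] changed, to 0b1111. In CBC, a change in C_i garbles P_i and flips the same bit in P_{i+1}. Decrypting the received ciphertext:
P[1]: D(K, 0b1111) = 0b0010; 0b0010 ⊕ 0b1011 = 0b1001.
P[2]: D(K, 0b0111) = 0b1010; 0b1010 ⊕ 0b1111 = 0b0101.
P[3]: D(K, 0b0110) = 0b1101; 0b1101 ⊕ 0b0111 = 0b1010.
Blocks that differ from the original plaintext: P[1], P[2].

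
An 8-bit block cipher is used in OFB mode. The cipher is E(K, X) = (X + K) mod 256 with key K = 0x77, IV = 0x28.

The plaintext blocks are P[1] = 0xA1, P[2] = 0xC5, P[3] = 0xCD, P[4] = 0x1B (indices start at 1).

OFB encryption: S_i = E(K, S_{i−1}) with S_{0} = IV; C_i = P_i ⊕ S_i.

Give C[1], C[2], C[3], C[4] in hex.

C[1] = 0x3E, C[2] = 0xD3, C[3] = 0x40, C[4] = 0x1F

C[1]: S = E(K, 0x28) = 0x9F; 0xA1 ⊕ 0x9F = 0x3E.
C[2]: S = E(K, 0x9F) = 0x16; 0xC5 ⊕ 0x16 = 0xD3.
C[3]: S = E(K, 0x16) = 0x8D; 0xCD ⊕ 0x8D = 0x40.
C[4]: S = E(K, 0x8D) = 0x04; 0x1B ⊕ 0x04 = 0x1F.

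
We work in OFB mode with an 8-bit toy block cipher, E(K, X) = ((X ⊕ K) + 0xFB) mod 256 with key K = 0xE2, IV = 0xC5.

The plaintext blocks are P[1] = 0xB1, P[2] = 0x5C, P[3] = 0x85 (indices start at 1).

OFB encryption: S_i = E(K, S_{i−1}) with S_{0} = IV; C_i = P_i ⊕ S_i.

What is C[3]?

C[3] = 0xD1

C[1]: S = E(K, 0xC5) = 0x22; 0xB1 ⊕ 0x22 = 0x93.
C[2]: S = E(K, 0x22) = 0xBB; 0x5C ⊕ 0xBB = 0xE7.
C[3]: S = E(K, 0xBB) = 0x54; 0x85 ⊕ 0x54 = 0xD1.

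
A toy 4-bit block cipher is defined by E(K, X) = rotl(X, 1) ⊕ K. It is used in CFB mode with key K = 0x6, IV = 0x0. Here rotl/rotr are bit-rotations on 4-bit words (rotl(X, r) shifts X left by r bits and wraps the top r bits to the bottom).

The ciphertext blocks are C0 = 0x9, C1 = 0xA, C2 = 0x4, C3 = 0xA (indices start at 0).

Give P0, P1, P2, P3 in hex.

CFB decryption: P_i = C_i ⊕ E(K, C_{i−1}), with C_{−1} = IV.
P0: E(K, 0x0) = 0x6; 0x9 ⊕ 0x6 = 0xF.
P1: E(K, 0x9) = 0x5; 0xA ⊕ 0x5 = 0xF.
P2: E(K, 0xA) = 0x3; 0x4 ⊕ 0x3 = 0x7.
P3: E(K, 0x4) = 0xE; 0xA ⊕ 0xE = 0x4.

P0 = 0xF, P1 = 0xF, P2 = 0x7, P3 = 0x4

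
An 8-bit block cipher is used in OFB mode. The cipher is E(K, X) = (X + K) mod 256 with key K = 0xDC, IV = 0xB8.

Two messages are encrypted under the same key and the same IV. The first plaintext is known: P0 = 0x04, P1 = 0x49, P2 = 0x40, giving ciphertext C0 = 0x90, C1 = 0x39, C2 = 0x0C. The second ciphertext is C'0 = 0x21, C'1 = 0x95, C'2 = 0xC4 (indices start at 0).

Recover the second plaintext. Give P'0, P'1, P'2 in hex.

In OFB with a reused IV, both messages share the same keystream S_i, so C_i ⊕ C'_i = P_i ⊕ P'_i and thus P'_i = P_i ⊕ C_i ⊕ C'_i.
P'0: 0x04 ⊕ 0x90 ⊕ 0x21 = 0xB5.
P'1: 0x49 ⊕ 0x39 ⊕ 0x95 = 0xE5.
P'2: 0x40 ⊕ 0x0C ⊕ 0xC4 = 0x88.

P'0 = 0xB5, P'1 = 0xE5, P'2 = 0x88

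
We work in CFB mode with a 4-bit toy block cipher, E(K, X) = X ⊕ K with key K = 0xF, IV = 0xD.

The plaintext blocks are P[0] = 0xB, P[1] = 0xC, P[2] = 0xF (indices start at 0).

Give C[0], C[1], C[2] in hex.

CFB encryption: C_i = P_i ⊕ E(K, C_{i−1}), with C_{−1} = IV.
C[0]: E(K, 0xD) = 0x2; 0xB ⊕ 0x2 = 0x9.
C[1]: E(K, 0x9) = 0x6; 0xC ⊕ 0x6 = 0xA.
C[2]: E(K, 0xA) = 0x5; 0xF ⊕ 0x5 = 0xA.

C[0] = 0x9, C[1] = 0xA, C[2] = 0xA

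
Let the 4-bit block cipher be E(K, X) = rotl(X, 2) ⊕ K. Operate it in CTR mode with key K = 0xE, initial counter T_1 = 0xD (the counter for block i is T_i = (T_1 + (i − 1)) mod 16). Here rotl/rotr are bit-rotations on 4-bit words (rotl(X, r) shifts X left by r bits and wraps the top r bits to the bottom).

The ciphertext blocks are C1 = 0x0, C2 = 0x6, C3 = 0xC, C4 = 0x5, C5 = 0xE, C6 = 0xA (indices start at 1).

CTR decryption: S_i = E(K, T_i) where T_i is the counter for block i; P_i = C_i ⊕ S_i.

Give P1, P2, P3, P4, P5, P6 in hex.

P1 = 0x9, P2 = 0x3, P3 = 0xD, P4 = 0xB, P5 = 0x4, P6 = 0xC

P1: T = 0xD, S = E(K, T) = 0x9; 0x0 ⊕ 0x9 = 0x9.
P2: T = 0xE, S = E(K, T) = 0x5; 0x6 ⊕ 0x5 = 0x3.
P3: T = 0xF, S = E(K, T) = 0x1; 0xC ⊕ 0x1 = 0xD.
P4: T = 0x0, S = E(K, T) = 0xE; 0x5 ⊕ 0xE = 0xB.
P5: T = 0x1, S = E(K, T) = 0xA; 0xE ⊕ 0xA = 0x4.
P6: T = 0x2, S = E(K, T) = 0x6; 0xA ⊕ 0x6 = 0xC.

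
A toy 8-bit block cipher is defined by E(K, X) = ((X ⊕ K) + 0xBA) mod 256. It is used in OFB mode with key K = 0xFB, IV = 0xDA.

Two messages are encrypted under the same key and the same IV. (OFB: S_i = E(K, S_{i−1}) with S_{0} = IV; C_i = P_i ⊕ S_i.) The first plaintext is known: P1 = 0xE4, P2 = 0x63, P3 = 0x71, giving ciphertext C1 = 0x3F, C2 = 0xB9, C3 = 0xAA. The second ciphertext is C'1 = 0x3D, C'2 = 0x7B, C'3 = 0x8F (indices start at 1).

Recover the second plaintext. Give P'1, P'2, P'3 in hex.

In OFB with a reused IV, both messages share the same keystream S_i, so C_i ⊕ C'_i = P_i ⊕ P'_i and thus P'_i = P_i ⊕ C_i ⊕ C'_i.
P'1: 0xE4 ⊕ 0x3F ⊕ 0x3D = 0xE6.
P'2: 0x63 ⊕ 0xB9 ⊕ 0x7B = 0xA1.
P'3: 0x71 ⊕ 0xAA ⊕ 0x8F = 0x54.

P'1 = 0xE6, P'2 = 0xA1, P'3 = 0x54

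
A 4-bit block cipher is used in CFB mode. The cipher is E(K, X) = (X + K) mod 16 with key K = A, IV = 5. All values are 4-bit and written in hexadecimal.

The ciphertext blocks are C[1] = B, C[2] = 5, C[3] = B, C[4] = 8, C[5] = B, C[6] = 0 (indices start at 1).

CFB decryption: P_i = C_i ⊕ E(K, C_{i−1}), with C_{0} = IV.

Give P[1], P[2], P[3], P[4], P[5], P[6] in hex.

P[1] = 4, P[2] = 0, P[3] = 4, P[4] = D, P[5] = 9, P[6] = 5

P[1]: E(K, 5) = F; B ⊕ F = 4.
P[2]: E(K, B) = 5; 5 ⊕ 5 = 0.
P[3]: E(K, 5) = F; B ⊕ F = 4.
P[4]: E(K, B) = 5; 8 ⊕ 5 = D.
P[5]: E(K, 8) = 2; B ⊕ 2 = 9.
P[6]: E(K, B) = 5; 0 ⊕ 5 = 5.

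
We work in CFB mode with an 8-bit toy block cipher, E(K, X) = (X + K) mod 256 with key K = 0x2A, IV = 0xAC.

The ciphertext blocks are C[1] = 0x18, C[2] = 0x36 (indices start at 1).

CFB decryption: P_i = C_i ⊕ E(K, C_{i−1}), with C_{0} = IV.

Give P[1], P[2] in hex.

P[1]: E(K, 0xAC) = 0xD6; 0x18 ⊕ 0xD6 = 0xCE.
P[2]: E(K, 0x18) = 0x42; 0x36 ⊕ 0x42 = 0x74.

P[1] = 0xCE, P[2] = 0x74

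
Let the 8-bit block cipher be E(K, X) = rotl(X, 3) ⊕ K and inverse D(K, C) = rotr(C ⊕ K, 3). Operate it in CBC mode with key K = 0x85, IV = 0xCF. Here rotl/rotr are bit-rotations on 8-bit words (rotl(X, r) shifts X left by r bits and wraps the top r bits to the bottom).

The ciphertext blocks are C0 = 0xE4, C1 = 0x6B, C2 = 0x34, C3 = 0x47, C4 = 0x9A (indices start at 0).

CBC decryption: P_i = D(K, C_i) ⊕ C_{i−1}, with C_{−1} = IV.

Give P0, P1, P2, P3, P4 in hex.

P0 = 0xE3, P1 = 0x39, P2 = 0x5D, P3 = 0x6C, P4 = 0xA4

P0: D(K, 0xE4) = 0x2C; 0x2C ⊕ 0xCF = 0xE3.
P1: D(K, 0x6B) = 0xDD; 0xDD ⊕ 0xE4 = 0x39.
P2: D(K, 0x34) = 0x36; 0x36 ⊕ 0x6B = 0x5D.
P3: D(K, 0x47) = 0x58; 0x58 ⊕ 0x34 = 0x6C.
P4: D(K, 0x9A) = 0xE3; 0xE3 ⊕ 0x47 = 0xA4.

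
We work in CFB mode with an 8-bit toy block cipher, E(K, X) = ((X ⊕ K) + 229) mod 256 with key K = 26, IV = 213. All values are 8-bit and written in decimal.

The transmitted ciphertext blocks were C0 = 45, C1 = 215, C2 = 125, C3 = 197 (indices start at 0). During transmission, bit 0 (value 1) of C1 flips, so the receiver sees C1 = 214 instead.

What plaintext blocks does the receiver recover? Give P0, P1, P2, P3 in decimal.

P0 = 153, P1 = 202, P2 = 204, P3 = 137

CFB decryption: P_i = C_i ⊕ E(K, C_{i−1}), with C_{−1} = IV.
Only C1 changed, to 214. In CFB, a change in C_i flips the same bit in P_i and garbles P_{i+1}. Decrypting the received ciphertext:
P0: E(K, 213) = 180; 45 ⊕ 180 = 153.
P1: E(K, 45) = 28; 214 ⊕ 28 = 202.
P2: E(K, 214) = 177; 125 ⊕ 177 = 204.
P3: E(K, 125) = 76; 197 ⊕ 76 = 137.
Blocks that differ from the original plaintext: P1, P2.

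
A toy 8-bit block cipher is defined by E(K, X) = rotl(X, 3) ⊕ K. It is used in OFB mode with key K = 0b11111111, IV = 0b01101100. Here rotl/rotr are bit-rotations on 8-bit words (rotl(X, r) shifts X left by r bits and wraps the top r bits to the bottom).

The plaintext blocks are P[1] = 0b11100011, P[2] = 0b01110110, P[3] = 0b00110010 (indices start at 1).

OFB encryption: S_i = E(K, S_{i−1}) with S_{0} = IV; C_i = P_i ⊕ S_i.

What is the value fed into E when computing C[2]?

C[1]: S = E(K, 0b01101100) = 0b10011100; 0b11100011 ⊕ 0b10011100 = 0b01111111.
C[2]: S = E(K, 0b10011100) = 0b00011011; 0b01110110 ⊕ 0b00011011 = 0b01101101.
So the input to E for block [2] is 0b10011100.

0b10011100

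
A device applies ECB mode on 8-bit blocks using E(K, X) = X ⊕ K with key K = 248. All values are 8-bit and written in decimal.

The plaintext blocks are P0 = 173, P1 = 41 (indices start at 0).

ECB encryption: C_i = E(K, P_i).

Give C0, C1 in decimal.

C0 = 85, C1 = 209

C0: E(K, 173) = 85.
C1: E(K, 41) = 209.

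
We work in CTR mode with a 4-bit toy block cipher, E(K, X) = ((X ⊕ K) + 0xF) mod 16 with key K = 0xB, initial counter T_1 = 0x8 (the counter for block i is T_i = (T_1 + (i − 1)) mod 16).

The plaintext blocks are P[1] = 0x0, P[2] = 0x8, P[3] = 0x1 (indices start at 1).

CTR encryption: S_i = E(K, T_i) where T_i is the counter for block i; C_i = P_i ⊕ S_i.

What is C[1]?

C[1] = 0x2

C[1]: T = 0x8, S = E(K, T) = 0x2; 0x0 ⊕ 0x2 = 0x2.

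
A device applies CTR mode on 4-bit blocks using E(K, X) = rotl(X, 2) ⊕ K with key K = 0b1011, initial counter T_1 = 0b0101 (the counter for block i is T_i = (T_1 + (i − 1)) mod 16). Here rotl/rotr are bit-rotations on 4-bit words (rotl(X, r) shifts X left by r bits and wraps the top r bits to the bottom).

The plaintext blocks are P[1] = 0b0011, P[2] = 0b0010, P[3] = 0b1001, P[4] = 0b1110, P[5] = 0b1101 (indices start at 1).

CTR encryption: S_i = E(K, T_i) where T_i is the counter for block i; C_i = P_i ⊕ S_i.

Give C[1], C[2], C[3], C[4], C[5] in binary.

C[1] = 0b1101, C[2] = 0b0000, C[3] = 0b1111, C[4] = 0b0111, C[5] = 0b0000

C[1]: T = 0b0101, S = E(K, T) = 0b1110; 0b0011 ⊕ 0b1110 = 0b1101.
C[2]: T = 0b0110, S = E(K, T) = 0b0010; 0b0010 ⊕ 0b0010 = 0b0000.
C[3]: T = 0b0111, S = E(K, T) = 0b0110; 0b1001 ⊕ 0b0110 = 0b1111.
C[4]: T = 0b1000, S = E(K, T) = 0b1001; 0b1110 ⊕ 0b1001 = 0b0111.
C[5]: T = 0b1001, S = E(K, T) = 0b1101; 0b1101 ⊕ 0b1101 = 0b0000.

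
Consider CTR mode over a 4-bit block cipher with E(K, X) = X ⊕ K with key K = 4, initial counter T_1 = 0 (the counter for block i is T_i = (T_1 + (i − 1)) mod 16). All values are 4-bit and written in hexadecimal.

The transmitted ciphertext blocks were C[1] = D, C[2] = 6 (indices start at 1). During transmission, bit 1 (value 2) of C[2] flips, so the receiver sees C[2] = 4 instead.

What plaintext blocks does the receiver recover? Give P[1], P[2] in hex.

P[1] = 9, P[2] = 1

CTR decryption: S_i = E(K, T_i) where T_i is the counter for block i; P_i = C_i ⊕ S_i.
Only C[2] changed, to 4. In CTR, a change in C_i flips the same bit in P_i only; the keystream is unaffected. Decrypting the received ciphertext:
P[1]: T = 0, S = E(K, T) = 4; D ⊕ 4 = 9.
P[2]: T = 1, S = E(K, T) = 5; 4 ⊕ 5 = 1.
Blocks that differ from the original plaintext: P[2].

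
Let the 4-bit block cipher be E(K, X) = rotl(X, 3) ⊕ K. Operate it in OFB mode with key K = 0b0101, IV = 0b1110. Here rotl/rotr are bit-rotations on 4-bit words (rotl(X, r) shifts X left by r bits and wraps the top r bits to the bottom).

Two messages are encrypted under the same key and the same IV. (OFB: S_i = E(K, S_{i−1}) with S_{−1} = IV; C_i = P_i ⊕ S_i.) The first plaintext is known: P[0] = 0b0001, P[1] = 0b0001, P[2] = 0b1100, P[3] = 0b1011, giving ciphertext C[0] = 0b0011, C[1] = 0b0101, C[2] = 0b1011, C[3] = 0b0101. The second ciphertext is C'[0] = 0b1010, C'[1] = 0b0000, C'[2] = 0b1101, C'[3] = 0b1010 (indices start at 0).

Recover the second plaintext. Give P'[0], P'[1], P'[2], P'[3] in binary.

In OFB with a reused IV, both messages share the same keystream S_i, so C_i ⊕ C'_i = P_i ⊕ P'_i and thus P'_i = P_i ⊕ C_i ⊕ C'_i.
P'[0]: 0b0001 ⊕ 0b0011 ⊕ 0b1010 = 0b1000.
P'[1]: 0b0001 ⊕ 0b0101 ⊕ 0b0000 = 0b0100.
P'[2]: 0b1100 ⊕ 0b1011 ⊕ 0b1101 = 0b1010.
P'[3]: 0b1011 ⊕ 0b0101 ⊕ 0b1010 = 0b0100.

P'[0] = 0b1000, P'[1] = 0b0100, P'[2] = 0b1010, P'[3] = 0b0100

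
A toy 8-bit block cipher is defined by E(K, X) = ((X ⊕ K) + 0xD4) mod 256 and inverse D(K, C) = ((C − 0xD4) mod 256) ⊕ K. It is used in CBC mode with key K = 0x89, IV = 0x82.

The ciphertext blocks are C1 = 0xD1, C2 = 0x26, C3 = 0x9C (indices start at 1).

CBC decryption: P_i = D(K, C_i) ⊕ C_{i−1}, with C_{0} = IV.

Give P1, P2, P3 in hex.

P1: D(K, 0xD1) = 0x74; 0x74 ⊕ 0x82 = 0xF6.
P2: D(K, 0x26) = 0xDB; 0xDB ⊕ 0xD1 = 0x0A.
P3: D(K, 0x9C) = 0x41; 0x41 ⊕ 0x26 = 0x67.

P1 = 0xF6, P2 = 0x0A, P3 = 0x67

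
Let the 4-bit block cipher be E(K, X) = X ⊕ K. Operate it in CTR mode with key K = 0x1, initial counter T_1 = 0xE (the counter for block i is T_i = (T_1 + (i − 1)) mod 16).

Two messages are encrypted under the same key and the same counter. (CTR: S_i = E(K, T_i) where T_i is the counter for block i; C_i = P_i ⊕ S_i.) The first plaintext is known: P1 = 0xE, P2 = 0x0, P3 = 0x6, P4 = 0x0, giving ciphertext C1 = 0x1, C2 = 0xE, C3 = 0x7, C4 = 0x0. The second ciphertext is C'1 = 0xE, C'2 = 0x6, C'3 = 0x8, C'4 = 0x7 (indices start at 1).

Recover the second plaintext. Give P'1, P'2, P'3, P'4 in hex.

In CTR with a reused counter, both messages share the same keystream S_i, so C_i ⊕ C'_i = P_i ⊕ P'_i and thus P'_i = P_i ⊕ C_i ⊕ C'_i.
P'1: 0xE ⊕ 0x1 ⊕ 0xE = 0x1.
P'2: 0x0 ⊕ 0xE ⊕ 0x6 = 0x8.
P'3: 0x6 ⊕ 0x7 ⊕ 0x8 = 0x9.
P'4: 0x0 ⊕ 0x0 ⊕ 0x7 = 0x7.

P'1 = 0x1, P'2 = 0x8, P'3 = 0x9, P'4 = 0x7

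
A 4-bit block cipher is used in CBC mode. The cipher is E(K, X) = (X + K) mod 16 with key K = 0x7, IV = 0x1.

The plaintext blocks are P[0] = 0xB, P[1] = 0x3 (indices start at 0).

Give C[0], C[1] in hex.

CBC encryption: C_i = E(K, P_i ⊕ C_{i−1}), with C_{−1} = IV.
C[0]: P[0] ⊕ 0x1 = 0xA; E(K, 0xA) = 0x1.
C[1]: P[1] ⊕ 0x1 = 0x2; E(K, 0x2) = 0x9.

C[0] = 0x1, C[1] = 0x9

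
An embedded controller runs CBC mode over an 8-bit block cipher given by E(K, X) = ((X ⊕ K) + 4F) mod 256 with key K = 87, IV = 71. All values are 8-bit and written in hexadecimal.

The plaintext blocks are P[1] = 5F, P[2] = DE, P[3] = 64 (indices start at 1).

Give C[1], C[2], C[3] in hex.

CBC encryption: C_i = E(K, P_i ⊕ C_{i−1}), with C_{0} = IV.
C[1]: P[1] ⊕ 71 = 2E; E(K, 2E) = F8.
C[2]: P[2] ⊕ F8 = 26; E(K, 26) = F0.
C[3]: P[3] ⊕ F0 = 94; E(K, 94) = 62.

C[1] = F8, C[2] = F0, C[3] = 62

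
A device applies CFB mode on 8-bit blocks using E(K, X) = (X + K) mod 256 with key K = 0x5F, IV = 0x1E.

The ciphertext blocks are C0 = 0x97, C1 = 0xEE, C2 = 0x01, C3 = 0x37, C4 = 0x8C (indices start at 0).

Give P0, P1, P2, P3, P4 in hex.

P0 = 0xEA, P1 = 0x18, P2 = 0x4C, P3 = 0x57, P4 = 0x1A

CFB decryption: P_i = C_i ⊕ E(K, C_{i−1}), with C_{−1} = IV.
P0: E(K, 0x1E) = 0x7D; 0x97 ⊕ 0x7D = 0xEA.
P1: E(K, 0x97) = 0xF6; 0xEE ⊕ 0xF6 = 0x18.
P2: E(K, 0xEE) = 0x4D; 0x01 ⊕ 0x4D = 0x4C.
P3: E(K, 0x01) = 0x60; 0x37 ⊕ 0x60 = 0x57.
P4: E(K, 0x37) = 0x96; 0x8C ⊕ 0x96 = 0x1A.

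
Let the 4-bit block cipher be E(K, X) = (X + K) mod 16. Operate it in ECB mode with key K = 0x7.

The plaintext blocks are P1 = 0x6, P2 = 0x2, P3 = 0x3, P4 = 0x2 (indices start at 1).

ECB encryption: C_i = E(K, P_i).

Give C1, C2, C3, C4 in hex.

C1 = 0xD, C2 = 0x9, C3 = 0xA, C4 = 0x9

C1: E(K, 0x6) = 0xD.
C2: E(K, 0x2) = 0x9.
C3: E(K, 0x3) = 0xA.
C4: E(K, 0x2) = 0x9.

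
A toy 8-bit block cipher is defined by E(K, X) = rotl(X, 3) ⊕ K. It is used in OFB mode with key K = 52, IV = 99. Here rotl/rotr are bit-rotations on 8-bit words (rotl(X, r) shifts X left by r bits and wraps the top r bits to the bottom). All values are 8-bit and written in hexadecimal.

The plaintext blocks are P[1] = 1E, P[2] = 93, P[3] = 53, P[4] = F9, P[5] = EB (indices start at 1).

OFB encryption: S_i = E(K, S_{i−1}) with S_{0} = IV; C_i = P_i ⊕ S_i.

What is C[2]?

C[1]: S = E(K, 99) = 9E; 1E ⊕ 9E = 80.
C[2]: S = E(K, 9E) = A6; 93 ⊕ A6 = 35.

C[2] = 35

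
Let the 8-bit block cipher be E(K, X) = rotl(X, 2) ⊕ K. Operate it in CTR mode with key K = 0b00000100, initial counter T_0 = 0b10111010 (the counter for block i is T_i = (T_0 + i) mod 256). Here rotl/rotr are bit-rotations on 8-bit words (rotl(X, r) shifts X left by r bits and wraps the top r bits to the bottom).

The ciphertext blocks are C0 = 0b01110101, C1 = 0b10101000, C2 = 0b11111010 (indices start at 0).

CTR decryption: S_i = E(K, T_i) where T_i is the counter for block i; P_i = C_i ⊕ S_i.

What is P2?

P2 = 0b00001100

P2: T = 0b10111100, S = E(K, T) = 0b11110110; 0b11111010 ⊕ 0b11110110 = 0b00001100.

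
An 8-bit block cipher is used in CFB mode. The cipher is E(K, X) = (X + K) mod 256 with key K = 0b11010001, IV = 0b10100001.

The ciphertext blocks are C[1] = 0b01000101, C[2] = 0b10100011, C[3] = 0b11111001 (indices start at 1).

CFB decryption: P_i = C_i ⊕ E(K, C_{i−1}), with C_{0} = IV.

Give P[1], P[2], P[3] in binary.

P[1] = 0b00110111, P[2] = 0b10110101, P[3] = 0b10001101

P[1]: E(K, 0b10100001) = 0b01110010; 0b01000101 ⊕ 0b01110010 = 0b00110111.
P[2]: E(K, 0b01000101) = 0b00010110; 0b10100011 ⊕ 0b00010110 = 0b10110101.
P[3]: E(K, 0b10100011) = 0b01110100; 0b11111001 ⊕ 0b01110100 = 0b10001101.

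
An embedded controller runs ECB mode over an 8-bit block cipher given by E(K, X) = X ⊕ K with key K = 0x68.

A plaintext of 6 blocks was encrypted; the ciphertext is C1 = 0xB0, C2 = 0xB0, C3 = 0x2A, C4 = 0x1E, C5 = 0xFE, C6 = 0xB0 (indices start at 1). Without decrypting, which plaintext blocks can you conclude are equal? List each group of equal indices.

ECB encrypts each block independently with the same key, so equal ciphertext blocks imply equal plaintext blocks.
C1 = C2 = C6 = 0xB0, so P1 = P2 = P6.

P1 = P2 = P6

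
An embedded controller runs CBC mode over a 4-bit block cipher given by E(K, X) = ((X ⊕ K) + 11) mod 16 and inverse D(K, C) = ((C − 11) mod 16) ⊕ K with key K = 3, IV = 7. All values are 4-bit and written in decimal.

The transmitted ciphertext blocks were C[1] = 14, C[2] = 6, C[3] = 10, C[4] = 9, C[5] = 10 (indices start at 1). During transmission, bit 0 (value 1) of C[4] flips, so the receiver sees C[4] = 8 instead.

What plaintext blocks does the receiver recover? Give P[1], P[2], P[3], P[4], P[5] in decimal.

CBC decryption: P_i = D(K, C_i) ⊕ C_{i−1}, with C_{0} = IV.
Only C[4] changed, to 8. In CBC, a change in C_i garbles P_i and flips the same bit in P_{i+1}. Decrypting the received ciphertext:
P[1]: D(K, 14) = 0; 0 ⊕ 7 = 7.
P[2]: D(K, 6) = 8; 8 ⊕ 14 = 6.
P[3]: D(K, 10) = 12; 12 ⊕ 6 = 10.
P[4]: D(K, 8) = 14; 14 ⊕ 10 = 4.
P[5]: D(K, 10) = 12; 12 ⊕ 8 = 4.
Blocks that differ from the original plaintext: P[4], P[5].

P[1] = 7, P[2] = 6, P[3] = 10, P[4] = 4, P[5] = 4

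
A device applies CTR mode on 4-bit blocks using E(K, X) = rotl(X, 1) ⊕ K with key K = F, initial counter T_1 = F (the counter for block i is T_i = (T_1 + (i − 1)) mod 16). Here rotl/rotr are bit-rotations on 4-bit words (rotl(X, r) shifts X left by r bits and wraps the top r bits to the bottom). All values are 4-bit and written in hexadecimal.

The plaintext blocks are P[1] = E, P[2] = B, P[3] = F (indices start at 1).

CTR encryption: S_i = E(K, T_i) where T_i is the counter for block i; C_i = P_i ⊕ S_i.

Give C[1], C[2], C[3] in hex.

C[1]: T = F, S = E(K, T) = 0; E ⊕ 0 = E.
C[2]: T = 0, S = E(K, T) = F; B ⊕ F = 4.
C[3]: T = 1, S = E(K, T) = D; F ⊕ D = 2.

C[1] = E, C[2] = 4, C[3] = 2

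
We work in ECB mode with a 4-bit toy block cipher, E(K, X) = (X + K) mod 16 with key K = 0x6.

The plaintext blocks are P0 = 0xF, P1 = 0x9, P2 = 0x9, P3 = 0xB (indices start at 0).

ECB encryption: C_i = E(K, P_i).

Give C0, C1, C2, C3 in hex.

C0: E(K, 0xF) = 0x5.
C1: E(K, 0x9) = 0xF.
C2: E(K, 0x9) = 0xF.
C3: E(K, 0xB) = 0x1.

C0 = 0x5, C1 = 0xF, C2 = 0xF, C3 = 0x1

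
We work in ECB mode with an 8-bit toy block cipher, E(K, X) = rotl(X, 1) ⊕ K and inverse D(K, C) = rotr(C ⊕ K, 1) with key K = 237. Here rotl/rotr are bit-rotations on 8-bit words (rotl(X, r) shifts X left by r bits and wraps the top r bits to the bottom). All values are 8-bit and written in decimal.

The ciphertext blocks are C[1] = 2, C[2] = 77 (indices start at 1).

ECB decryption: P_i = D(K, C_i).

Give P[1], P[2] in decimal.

P[1]: D(K, 2) = 247.
P[2]: D(K, 77) = 80.

P[1] = 247, P[2] = 80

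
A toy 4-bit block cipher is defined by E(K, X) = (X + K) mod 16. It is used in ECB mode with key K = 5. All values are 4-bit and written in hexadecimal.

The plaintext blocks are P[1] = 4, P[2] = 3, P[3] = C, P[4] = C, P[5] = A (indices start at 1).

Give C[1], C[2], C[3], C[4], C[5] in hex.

C[1] = 9, C[2] = 8, C[3] = 1, C[4] = 1, C[5] = F

ECB encryption: C_i = E(K, P_i).
C[1]: E(K, 4) = 9.
C[2]: E(K, 3) = 8.
C[3]: E(K, C) = 1.
C[4]: E(K, C) = 1.
C[5]: E(K, A) = F.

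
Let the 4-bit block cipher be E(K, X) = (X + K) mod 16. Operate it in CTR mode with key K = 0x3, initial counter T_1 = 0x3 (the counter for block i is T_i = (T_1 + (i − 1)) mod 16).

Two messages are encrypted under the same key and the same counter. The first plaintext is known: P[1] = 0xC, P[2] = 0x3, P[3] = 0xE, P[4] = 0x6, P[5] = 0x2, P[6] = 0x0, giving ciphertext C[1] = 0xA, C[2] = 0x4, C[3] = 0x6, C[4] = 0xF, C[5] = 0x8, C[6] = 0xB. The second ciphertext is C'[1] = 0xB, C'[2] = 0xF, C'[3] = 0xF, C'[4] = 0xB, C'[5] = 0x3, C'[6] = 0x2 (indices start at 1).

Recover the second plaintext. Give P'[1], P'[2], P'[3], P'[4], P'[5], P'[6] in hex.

In CTR with a reused counter, both messages share the same keystream S_i, so C_i ⊕ C'_i = P_i ⊕ P'_i and thus P'_i = P_i ⊕ C_i ⊕ C'_i.
P'[1]: 0xC ⊕ 0xA ⊕ 0xB = 0xD.
P'[2]: 0x3 ⊕ 0x4 ⊕ 0xF = 0x8.
P'[3]: 0xE ⊕ 0x6 ⊕ 0xF = 0x7.
P'[4]: 0x6 ⊕ 0xF ⊕ 0xB = 0x2.
P'[5]: 0x2 ⊕ 0x8 ⊕ 0x3 = 0x9.
P'[6]: 0x0 ⊕ 0xB ⊕ 0x2 = 0x9.

P'[1] = 0xD, P'[2] = 0x8, P'[3] = 0x7, P'[4] = 0x2, P'[5] = 0x9, P'[6] = 0x9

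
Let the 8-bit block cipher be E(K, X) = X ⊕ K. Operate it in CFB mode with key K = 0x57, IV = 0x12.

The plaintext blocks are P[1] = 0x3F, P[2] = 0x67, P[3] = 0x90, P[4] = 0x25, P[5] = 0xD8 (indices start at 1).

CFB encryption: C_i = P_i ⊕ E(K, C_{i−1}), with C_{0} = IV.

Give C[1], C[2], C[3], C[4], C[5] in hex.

C[1]: E(K, 0x12) = 0x45; 0x3F ⊕ 0x45 = 0x7A.
C[2]: E(K, 0x7A) = 0x2D; 0x67 ⊕ 0x2D = 0x4A.
C[3]: E(K, 0x4A) = 0x1D; 0x90 ⊕ 0x1D = 0x8D.
C[4]: E(K, 0x8D) = 0xDA; 0x25 ⊕ 0xDA = 0xFF.
C[5]: E(K, 0xFF) = 0xA8; 0xD8 ⊕ 0xA8 = 0x70.

C[1] = 0x7A, C[2] = 0x4A, C[3] = 0x8D, C[4] = 0xFF, C[5] = 0x70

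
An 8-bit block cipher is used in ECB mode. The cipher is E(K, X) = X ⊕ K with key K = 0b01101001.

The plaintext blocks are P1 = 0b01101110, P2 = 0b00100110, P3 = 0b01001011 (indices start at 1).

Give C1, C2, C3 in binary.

ECB encryption: C_i = E(K, P_i).
C1: E(K, 0b01101110) = 0b00000111.
C2: E(K, 0b00100110) = 0b01001111.
C3: E(K, 0b01001011) = 0b00100010.

C1 = 0b00000111, C2 = 0b01001111, C3 = 0b00100010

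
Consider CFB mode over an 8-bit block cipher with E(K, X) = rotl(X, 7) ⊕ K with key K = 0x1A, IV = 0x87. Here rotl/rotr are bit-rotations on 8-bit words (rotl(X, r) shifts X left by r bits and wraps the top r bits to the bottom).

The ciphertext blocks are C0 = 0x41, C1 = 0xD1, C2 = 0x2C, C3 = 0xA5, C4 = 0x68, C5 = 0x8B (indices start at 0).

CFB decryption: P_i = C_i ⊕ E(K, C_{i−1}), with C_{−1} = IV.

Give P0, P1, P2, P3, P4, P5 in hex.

P0: E(K, 0x87) = 0xD9; 0x41 ⊕ 0xD9 = 0x98.
P1: E(K, 0x41) = 0xBA; 0xD1 ⊕ 0xBA = 0x6B.
P2: E(K, 0xD1) = 0xF2; 0x2C ⊕ 0xF2 = 0xDE.
P3: E(K, 0x2C) = 0x0C; 0xA5 ⊕ 0x0C = 0xA9.
P4: E(K, 0xA5) = 0xC8; 0x68 ⊕ 0xC8 = 0xA0.
P5: E(K, 0x68) = 0x2E; 0x8B ⊕ 0x2E = 0xA5.

P0 = 0x98, P1 = 0x6B, P2 = 0xDE, P3 = 0xA9, P4 = 0xA0, P5 = 0xA5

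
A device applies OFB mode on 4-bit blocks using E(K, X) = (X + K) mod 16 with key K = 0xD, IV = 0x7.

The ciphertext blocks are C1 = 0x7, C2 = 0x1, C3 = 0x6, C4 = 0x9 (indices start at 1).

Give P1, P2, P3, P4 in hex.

OFB decryption: S_i = E(K, S_{i−1}) with S_{0} = IV; P_i = C_i ⊕ S_i.
P1: S = E(K, 0x7) = 0x4; 0x7 ⊕ 0x4 = 0x3.
P2: S = E(K, 0x4) = 0x1; 0x1 ⊕ 0x1 = 0x0.
P3: S = E(K, 0x1) = 0xE; 0x6 ⊕ 0xE = 0x8.
P4: S = E(K, 0xE) = 0xB; 0x9 ⊕ 0xB = 0x2.

P1 = 0x3, P2 = 0x0, P3 = 0x8, P4 = 0x2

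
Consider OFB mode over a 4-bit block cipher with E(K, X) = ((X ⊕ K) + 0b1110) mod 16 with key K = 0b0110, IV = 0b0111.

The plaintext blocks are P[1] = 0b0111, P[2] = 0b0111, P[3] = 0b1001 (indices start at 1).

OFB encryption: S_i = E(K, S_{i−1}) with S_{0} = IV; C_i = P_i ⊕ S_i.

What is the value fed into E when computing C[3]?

0b0111

C[1]: S = E(K, 0b0111) = 0b1111; 0b0111 ⊕ 0b1111 = 0b1000.
C[2]: S = E(K, 0b1111) = 0b0111; 0b0111 ⊕ 0b0111 = 0b0000.
C[3]: S = E(K, 0b0111) = 0b1111; 0b1001 ⊕ 0b1111 = 0b0110.
So the input to E for block [3] is 0b0111.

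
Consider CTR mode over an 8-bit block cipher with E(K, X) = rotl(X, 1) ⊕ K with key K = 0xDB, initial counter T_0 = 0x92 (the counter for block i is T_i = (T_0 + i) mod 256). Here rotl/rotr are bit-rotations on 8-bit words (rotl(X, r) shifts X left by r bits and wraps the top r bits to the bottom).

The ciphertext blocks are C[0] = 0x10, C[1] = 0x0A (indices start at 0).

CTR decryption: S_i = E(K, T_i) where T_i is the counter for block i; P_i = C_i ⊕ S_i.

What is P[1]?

P[1]: T = 0x93, S = E(K, T) = 0xFC; 0x0A ⊕ 0xFC = 0xF6.

P[1] = 0xF6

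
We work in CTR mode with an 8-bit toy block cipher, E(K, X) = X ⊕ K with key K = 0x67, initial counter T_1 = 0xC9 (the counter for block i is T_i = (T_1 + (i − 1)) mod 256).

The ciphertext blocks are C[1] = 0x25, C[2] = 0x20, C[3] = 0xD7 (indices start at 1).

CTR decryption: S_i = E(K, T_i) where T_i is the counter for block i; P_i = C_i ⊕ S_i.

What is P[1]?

P[1] = 0x8B

P[1]: T = 0xC9, S = E(K, T) = 0xAE; 0x25 ⊕ 0xAE = 0x8B.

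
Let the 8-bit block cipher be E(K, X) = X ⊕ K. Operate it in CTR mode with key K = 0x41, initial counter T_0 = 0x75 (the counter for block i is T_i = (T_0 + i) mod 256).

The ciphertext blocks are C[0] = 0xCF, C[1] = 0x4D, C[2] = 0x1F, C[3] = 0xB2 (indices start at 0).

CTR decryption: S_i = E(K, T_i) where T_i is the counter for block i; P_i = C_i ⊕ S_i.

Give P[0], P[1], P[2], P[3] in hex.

P[0]: T = 0x75, S = E(K, T) = 0x34; 0xCF ⊕ 0x34 = 0xFB.
P[1]: T = 0x76, S = E(K, T) = 0x37; 0x4D ⊕ 0x37 = 0x7A.
P[2]: T = 0x77, S = E(K, T) = 0x36; 0x1F ⊕ 0x36 = 0x29.
P[3]: T = 0x78, S = E(K, T) = 0x39; 0xB2 ⊕ 0x39 = 0x8B.

P[0] = 0xFB, P[1] = 0x7A, P[2] = 0x29, P[3] = 0x8B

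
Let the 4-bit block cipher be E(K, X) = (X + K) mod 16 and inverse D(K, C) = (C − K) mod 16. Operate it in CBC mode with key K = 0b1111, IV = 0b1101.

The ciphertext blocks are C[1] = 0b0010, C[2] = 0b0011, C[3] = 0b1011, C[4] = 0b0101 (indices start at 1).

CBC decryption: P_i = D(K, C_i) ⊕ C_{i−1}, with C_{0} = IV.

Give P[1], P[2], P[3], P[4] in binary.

P[1] = 0b1110, P[2] = 0b0110, P[3] = 0b1111, P[4] = 0b1101

P[1]: D(K, 0b0010) = 0b0011; 0b0011 ⊕ 0b1101 = 0b1110.
P[2]: D(K, 0b0011) = 0b0100; 0b0100 ⊕ 0b0010 = 0b0110.
P[3]: D(K, 0b1011) = 0b1100; 0b1100 ⊕ 0b0011 = 0b1111.
P[4]: D(K, 0b0101) = 0b0110; 0b0110 ⊕ 0b1011 = 0b1101.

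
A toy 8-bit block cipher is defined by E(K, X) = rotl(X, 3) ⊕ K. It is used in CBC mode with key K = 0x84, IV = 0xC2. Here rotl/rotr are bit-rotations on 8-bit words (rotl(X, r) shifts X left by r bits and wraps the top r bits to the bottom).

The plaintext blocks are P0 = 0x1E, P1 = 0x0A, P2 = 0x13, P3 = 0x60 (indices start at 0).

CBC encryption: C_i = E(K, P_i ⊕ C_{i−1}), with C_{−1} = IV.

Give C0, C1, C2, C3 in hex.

C0 = 0x62, C1 = 0xC7, C2 = 0x22, C3 = 0x96

C0: P0 ⊕ 0xC2 = 0xDC; E(K, 0xDC) = 0x62.
C1: P1 ⊕ 0x62 = 0x68; E(K, 0x68) = 0xC7.
C2: P2 ⊕ 0xC7 = 0xD4; E(K, 0xD4) = 0x22.
C3: P3 ⊕ 0x22 = 0x42; E(K, 0x42) = 0x96.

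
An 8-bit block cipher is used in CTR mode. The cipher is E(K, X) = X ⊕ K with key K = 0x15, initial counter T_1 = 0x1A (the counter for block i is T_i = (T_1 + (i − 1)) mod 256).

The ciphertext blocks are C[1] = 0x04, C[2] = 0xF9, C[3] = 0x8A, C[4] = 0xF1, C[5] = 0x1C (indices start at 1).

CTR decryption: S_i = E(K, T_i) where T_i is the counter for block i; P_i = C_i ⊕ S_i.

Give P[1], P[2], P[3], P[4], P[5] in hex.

P[1]: T = 0x1A, S = E(K, T) = 0x0F; 0x04 ⊕ 0x0F = 0x0B.
P[2]: T = 0x1B, S = E(K, T) = 0x0E; 0xF9 ⊕ 0x0E = 0xF7.
P[3]: T = 0x1C, S = E(K, T) = 0x09; 0x8A ⊕ 0x09 = 0x83.
P[4]: T = 0x1D, S = E(K, T) = 0x08; 0xF1 ⊕ 0x08 = 0xF9.
P[5]: T = 0x1E, S = E(K, T) = 0x0B; 0x1C ⊕ 0x0B = 0x17.

P[1] = 0x0B, P[2] = 0xF7, P[3] = 0x83, P[4] = 0xF9, P[5] = 0x17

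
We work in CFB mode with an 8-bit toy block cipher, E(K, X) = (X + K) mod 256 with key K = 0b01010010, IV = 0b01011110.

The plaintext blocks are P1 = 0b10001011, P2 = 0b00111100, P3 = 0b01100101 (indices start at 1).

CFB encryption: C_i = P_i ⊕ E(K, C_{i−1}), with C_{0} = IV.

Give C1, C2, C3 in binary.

C1 = 0b00111011, C2 = 0b10110001, C3 = 0b01100110

C1: E(K, 0b01011110) = 0b10110000; 0b10001011 ⊕ 0b10110000 = 0b00111011.
C2: E(K, 0b00111011) = 0b10001101; 0b00111100 ⊕ 0b10001101 = 0b10110001.
C3: E(K, 0b10110001) = 0b00000011; 0b01100101 ⊕ 0b00000011 = 0b01100110.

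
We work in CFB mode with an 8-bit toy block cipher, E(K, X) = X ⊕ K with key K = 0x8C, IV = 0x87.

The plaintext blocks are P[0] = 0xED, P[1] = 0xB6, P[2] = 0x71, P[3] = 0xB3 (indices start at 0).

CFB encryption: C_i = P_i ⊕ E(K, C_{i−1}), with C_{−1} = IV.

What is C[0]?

C[0] = 0xE6

C[0]: E(K, 0x87) = 0x0B; 0xED ⊕ 0x0B = 0xE6.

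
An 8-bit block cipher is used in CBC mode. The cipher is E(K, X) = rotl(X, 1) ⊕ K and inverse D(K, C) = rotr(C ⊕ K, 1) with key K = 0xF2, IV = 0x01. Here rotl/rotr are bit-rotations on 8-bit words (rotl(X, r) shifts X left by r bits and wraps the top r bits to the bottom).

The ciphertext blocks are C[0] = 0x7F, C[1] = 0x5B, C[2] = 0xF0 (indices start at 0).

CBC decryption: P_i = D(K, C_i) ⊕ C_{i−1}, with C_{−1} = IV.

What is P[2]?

P[2] = 0x5A

P[2]: D(K, 0xF0) = 0x01; 0x01 ⊕ 0x5B = 0x5A.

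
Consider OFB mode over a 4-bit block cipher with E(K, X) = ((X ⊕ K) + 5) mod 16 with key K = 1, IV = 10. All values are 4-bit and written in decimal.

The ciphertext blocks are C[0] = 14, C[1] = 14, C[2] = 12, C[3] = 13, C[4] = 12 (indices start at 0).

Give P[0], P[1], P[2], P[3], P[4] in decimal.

OFB decryption: S_i = E(K, S_{i−1}) with S_{−1} = IV; P_i = C_i ⊕ S_i.
P[0]: S = E(K, 10) = 0; 14 ⊕ 0 = 14.
P[1]: S = E(K, 0) = 6; 14 ⊕ 6 = 8.
P[2]: S = E(K, 6) = 12; 12 ⊕ 12 = 0.
P[3]: S = E(K, 12) = 2; 13 ⊕ 2 = 15.
P[4]: S = E(K, 2) = 8; 12 ⊕ 8 = 4.

P[0] = 14, P[1] = 8, P[2] = 0, P[3] = 15, P[4] = 4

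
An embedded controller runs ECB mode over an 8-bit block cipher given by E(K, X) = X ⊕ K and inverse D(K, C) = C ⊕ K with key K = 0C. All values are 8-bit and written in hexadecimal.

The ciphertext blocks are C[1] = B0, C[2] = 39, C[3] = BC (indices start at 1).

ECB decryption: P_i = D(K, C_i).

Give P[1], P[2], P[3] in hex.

P[1] = BC, P[2] = 35, P[3] = B0

P[1]: D(K, B0) = BC.
P[2]: D(K, 39) = 35.
P[3]: D(K, BC) = B0.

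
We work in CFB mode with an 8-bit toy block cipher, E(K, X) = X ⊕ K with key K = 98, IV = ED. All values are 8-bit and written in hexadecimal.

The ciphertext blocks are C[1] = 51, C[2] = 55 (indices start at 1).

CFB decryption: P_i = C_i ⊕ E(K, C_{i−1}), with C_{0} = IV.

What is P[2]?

P[2]: E(K, 51) = C9; 55 ⊕ C9 = 9C.

P[2] = 9C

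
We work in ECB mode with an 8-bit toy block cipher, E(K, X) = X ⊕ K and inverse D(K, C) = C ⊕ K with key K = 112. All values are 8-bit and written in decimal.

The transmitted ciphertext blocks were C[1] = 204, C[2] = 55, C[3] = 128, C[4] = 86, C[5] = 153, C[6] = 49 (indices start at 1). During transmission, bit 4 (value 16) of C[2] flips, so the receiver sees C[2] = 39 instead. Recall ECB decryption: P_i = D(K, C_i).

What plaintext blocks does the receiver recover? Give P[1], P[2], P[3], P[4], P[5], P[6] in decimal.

P[1] = 188, P[2] = 87, P[3] = 240, P[4] = 38, P[5] = 233, P[6] = 65

Only C[2] changed, to 39. In ECB, a change in C_i affects only P_i. Decrypting the received ciphertext:
P[1]: D(K, 204) = 188.
P[2]: D(K, 39) = 87.
P[3]: D(K, 128) = 240.
P[4]: D(K, 86) = 38.
P[5]: D(K, 153) = 233.
P[6]: D(K, 49) = 65.
Blocks that differ from the original plaintext: P[2].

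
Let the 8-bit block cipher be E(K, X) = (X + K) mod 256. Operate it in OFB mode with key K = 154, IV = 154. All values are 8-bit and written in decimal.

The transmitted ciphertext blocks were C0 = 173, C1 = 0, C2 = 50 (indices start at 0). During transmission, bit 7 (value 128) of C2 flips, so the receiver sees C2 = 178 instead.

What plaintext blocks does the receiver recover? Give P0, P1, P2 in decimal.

OFB decryption: S_i = E(K, S_{i−1}) with S_{−1} = IV; P_i = C_i ⊕ S_i.
Only C2 changed, to 178. In OFB, a change in C_i flips the same bit in P_i only; the keystream is unaffected. Decrypting the received ciphertext:
P0: S = E(K, 154) = 52; 173 ⊕ 52 = 153.
P1: S = E(K, 52) = 206; 0 ⊕ 206 = 206.
P2: S = E(K, 206) = 104; 178 ⊕ 104 = 218.
Blocks that differ from the original plaintext: P2.

P0 = 153, P1 = 206, P2 = 218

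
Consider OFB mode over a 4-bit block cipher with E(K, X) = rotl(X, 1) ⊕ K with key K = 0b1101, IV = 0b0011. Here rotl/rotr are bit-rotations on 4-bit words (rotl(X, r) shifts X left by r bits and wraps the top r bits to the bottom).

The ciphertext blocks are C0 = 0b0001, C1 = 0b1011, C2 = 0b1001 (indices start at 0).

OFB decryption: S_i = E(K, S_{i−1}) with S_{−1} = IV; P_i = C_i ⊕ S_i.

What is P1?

P1 = 0b0001

P0: S = E(K, 0b0011) = 0b1011; 0b0001 ⊕ 0b1011 = 0b1010.
P1: S = E(K, 0b1011) = 0b1010; 0b1011 ⊕ 0b1010 = 0b0001.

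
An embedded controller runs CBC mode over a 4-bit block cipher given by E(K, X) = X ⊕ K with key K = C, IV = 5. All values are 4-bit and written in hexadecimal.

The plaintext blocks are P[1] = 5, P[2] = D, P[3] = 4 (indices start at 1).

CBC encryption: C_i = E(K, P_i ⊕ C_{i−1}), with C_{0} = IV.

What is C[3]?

C[1]: P[1] ⊕ 5 = 0; E(K, 0) = C.
C[2]: P[2] ⊕ C = 1; E(K, 1) = D.
C[3]: P[3] ⊕ D = 9; E(K, 9) = 5.

C[3] = 5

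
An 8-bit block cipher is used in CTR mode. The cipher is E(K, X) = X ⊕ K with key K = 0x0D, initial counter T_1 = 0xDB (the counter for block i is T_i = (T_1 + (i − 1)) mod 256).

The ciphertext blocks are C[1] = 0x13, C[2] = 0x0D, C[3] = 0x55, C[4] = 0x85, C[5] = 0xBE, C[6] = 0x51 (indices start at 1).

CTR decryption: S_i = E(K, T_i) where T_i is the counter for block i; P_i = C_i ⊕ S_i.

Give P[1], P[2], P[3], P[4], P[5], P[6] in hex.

P[1] = 0xC5, P[2] = 0xDC, P[3] = 0x85, P[4] = 0x56, P[5] = 0x6C, P[6] = 0xBC

P[1]: T = 0xDB, S = E(K, T) = 0xD6; 0x13 ⊕ 0xD6 = 0xC5.
P[2]: T = 0xDC, S = E(K, T) = 0xD1; 0x0D ⊕ 0xD1 = 0xDC.
P[3]: T = 0xDD, S = E(K, T) = 0xD0; 0x55 ⊕ 0xD0 = 0x85.
P[4]: T = 0xDE, S = E(K, T) = 0xD3; 0x85 ⊕ 0xD3 = 0x56.
P[5]: T = 0xDF, S = E(K, T) = 0xD2; 0xBE ⊕ 0xD2 = 0x6C.
P[6]: T = 0xE0, S = E(K, T) = 0xED; 0x51 ⊕ 0xED = 0xBC.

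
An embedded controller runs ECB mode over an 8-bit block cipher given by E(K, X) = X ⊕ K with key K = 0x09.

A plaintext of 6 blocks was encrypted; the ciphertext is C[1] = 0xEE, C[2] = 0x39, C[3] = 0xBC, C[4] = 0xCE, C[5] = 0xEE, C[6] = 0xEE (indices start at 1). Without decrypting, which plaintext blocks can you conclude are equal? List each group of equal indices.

ECB encrypts each block independently with the same key, so equal ciphertext blocks imply equal plaintext blocks.
C[1] = C[5] = C[6] = 0xEE, so P[1] = P[5] = P[6].

P[1] = P[5] = P[6]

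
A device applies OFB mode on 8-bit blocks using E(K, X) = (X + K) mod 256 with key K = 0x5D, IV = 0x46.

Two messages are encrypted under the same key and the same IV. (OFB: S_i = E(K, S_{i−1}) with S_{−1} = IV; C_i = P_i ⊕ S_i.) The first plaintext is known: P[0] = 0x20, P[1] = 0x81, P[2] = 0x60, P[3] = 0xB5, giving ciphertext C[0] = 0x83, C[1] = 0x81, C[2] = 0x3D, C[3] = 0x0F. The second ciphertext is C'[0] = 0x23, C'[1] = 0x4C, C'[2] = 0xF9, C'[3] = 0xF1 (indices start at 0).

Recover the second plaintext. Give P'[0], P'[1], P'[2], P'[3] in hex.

P'[0] = 0x80, P'[1] = 0x4C, P'[2] = 0xA4, P'[3] = 0x4B

In OFB with a reused IV, both messages share the same keystream S_i, so C_i ⊕ C'_i = P_i ⊕ P'_i and thus P'_i = P_i ⊕ C_i ⊕ C'_i.
P'[0]: 0x20 ⊕ 0x83 ⊕ 0x23 = 0x80.
P'[1]: 0x81 ⊕ 0x81 ⊕ 0x4C = 0x4C.
P'[2]: 0x60 ⊕ 0x3D ⊕ 0xF9 = 0xA4.
P'[3]: 0xB5 ⊕ 0x0F ⊕ 0xF1 = 0x4B.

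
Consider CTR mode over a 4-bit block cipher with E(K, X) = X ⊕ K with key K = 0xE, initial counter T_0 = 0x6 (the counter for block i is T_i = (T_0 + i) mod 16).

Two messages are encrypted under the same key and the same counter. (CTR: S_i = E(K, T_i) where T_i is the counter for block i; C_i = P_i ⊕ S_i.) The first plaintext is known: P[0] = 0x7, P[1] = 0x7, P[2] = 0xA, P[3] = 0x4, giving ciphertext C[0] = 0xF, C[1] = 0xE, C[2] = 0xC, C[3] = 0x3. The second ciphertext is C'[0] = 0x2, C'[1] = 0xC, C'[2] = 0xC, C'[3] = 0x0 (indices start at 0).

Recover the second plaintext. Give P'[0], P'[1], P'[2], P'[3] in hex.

In CTR with a reused counter, both messages share the same keystream S_i, so C_i ⊕ C'_i = P_i ⊕ P'_i and thus P'_i = P_i ⊕ C_i ⊕ C'_i.
P'[0]: 0x7 ⊕ 0xF ⊕ 0x2 = 0xA.
P'[1]: 0x7 ⊕ 0xE ⊕ 0xC = 0x5.
P'[2]: 0xA ⊕ 0xC ⊕ 0xC = 0xA.
P'[3]: 0x4 ⊕ 0x3 ⊕ 0x0 = 0x7.

P'[0] = 0xA, P'[1] = 0x5, P'[2] = 0xA, P'[3] = 0x7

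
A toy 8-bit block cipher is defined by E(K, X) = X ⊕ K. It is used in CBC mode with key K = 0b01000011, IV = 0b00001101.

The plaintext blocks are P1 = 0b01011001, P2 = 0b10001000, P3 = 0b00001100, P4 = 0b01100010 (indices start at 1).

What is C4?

C4 = 0b10110010

CBC encryption: C_i = E(K, P_i ⊕ C_{i−1}), with C_{0} = IV.
C1: P1 ⊕ 0b00001101 = 0b01010100; E(K, 0b01010100) = 0b00010111.
C2: P2 ⊕ 0b00010111 = 0b10011111; E(K, 0b10011111) = 0b11011100.
C3: P3 ⊕ 0b11011100 = 0b11010000; E(K, 0b11010000) = 0b10010011.
C4: P4 ⊕ 0b10010011 = 0b11110001; E(K, 0b11110001) = 0b10110010.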